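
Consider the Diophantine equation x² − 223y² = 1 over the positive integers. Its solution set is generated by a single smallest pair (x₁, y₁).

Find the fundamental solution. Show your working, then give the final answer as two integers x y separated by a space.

d=223: √d = [14; 1,13,1,28] (ℓ=4, even), read p_3/q_3
step 0: (14, 1)  from 14·(1,0) + (0,1)
step 1: (15, 1)  from 1·(14,1) + (1,0)
step 2: (209, 14)  from 13·(15,1) + (14,1)
step 3: (224, 15)  from 1·(209,14) + (15,1)
→ (224, 15).  Check: 224²=50176, 223·15²=50175, difference 1.

224 15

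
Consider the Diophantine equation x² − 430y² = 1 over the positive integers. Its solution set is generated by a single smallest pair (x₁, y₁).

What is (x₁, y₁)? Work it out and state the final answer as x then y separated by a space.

√430 → a₀=20, period (1,2,1,3,1,…,2,1,40); ℓ=14 even so k=13
k=0  a_k=20  p_k/q_k = 20/1
…
k=3  a_k=1  p_k/q_k = 83/4
k=4  a_k=3  p_k/q_k = 311/15
…
k=6  a_k=6  p_k/q_k = 2675/129
k=7  a_k=8  p_k/q_k = 21794/1051
…
k=10  a_k=3  p_k/q_k = 599138/28893
k=11  a_k=1  p_k/q_k = 754371/36379
k=12  a_k=2  p_k/q_k = 2107880/101651
k=13  a_k=1  p_k/q_k = 2862251/138030
fundamental: x₁=2862251, y₁=138030  (since 8192480787001 − 430·19052280900 = 1)

2862251 138030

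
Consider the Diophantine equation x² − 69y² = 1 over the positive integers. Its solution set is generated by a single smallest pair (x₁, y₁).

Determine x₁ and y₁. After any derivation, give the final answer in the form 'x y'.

√69 = [8; 3,3,1,4,1,3,3,16, …], period ℓ=8 (even) → k=7
a_0=8:  p_0=8·1+0=8,  q_0=8·0+1=1
…
a_2=3:  p_2=3·25+8=83,  q_2=3·3+1=10
a_3=1:  p_3=1·83+25=108,  q_3=1·10+3=13
a_4=4:  p_4=4·108+83=515,  q_4=4·13+10=62
a_5=1:  p_5=1·515+108=623,  q_5=1·62+13=75
a_6=3:  p_6=3·623+515=2384,  q_6=3·75+62=287
a_7=3:  p_7=3·2384+623=7775,  q_7=3·287+75=936
fundamental: x₁=7775, y₁=936  (since 60450625 − 69·876096 = 1)

7775 936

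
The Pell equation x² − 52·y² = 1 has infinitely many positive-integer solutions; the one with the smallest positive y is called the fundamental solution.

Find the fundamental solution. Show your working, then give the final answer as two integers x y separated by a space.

649 90

√52 → a₀=7, period (4,1,2,1,4,14); ℓ=6 even so k=5
i=0: a=7 ⇒ p=7, q=1
i=1: a=4 ⇒ p=29, q=4
i=2: a=1 ⇒ p=36, q=5
i=3: a=2 ⇒ p=101, q=14
i=4: a=1 ⇒ p=137, q=19
i=5: a=4 ⇒ p=649, q=90
(x₁, y₁) = (649, 90);  649² − 52·90² = 1 ✓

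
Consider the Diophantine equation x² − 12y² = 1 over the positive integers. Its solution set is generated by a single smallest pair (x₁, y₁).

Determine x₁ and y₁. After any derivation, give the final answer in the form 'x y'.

7 2

[3; 2,6] for √12; ℓ=2 ⇒ convergent index 1
a_0=3:  p_0=3·1+0=3,  q_0=3·0+1=1
a_1=2:  p_1=2·3+1=7,  q_1=2·1+0=2
fundamental: x₁=7, y₁=2  (since 49 − 12·4 = 1)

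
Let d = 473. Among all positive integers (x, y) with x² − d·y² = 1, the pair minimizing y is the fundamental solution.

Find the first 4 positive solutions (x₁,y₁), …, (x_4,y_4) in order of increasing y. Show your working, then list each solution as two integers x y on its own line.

[21; 1,2,1,42] for √473; ℓ=4 ⇒ convergent index 3
i=0: a=21 ⇒ p=21, q=1
i=1: a=1 ⇒ p=22, q=1
i=2: a=2 ⇒ p=65, q=3
i=3: a=1 ⇒ p=87, q=4
fundamental: x₁=87, y₁=4  (since 7569 − 473·16 = 1)
(x_2, y_2) = (87·87 + 473·4·4, 87·4 + 4·87) = (15137, 696)
(x_3, y_3) = (87·15137 + 473·4·696, 87·696 + 4·15137) = (2633751, 121100)
(x_4, y_4) = (87·2633751 + 473·4·121100, 87·121100 + 4·2633751) = (458257537, 21070704)

87 4
15137 696
2633751 121100
458257537 21070704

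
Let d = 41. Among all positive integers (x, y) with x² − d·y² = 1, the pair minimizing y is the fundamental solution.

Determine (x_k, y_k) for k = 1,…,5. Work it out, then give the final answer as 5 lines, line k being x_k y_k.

2049 320
8396801 1311360
34410088449 5373952960
141012534067201 22022457918720
577869330197301249 90248027176961600

√41 = [6; 2,2,12, …], period ℓ=3 (odd) → k=5
i=0: a=6 ⇒ p=6, q=1
i=1: a=2 ⇒ p=13, q=2
…
i=4: a=2 ⇒ p=826, q=129
i=5: a=2 ⇒ p=2049, q=320
fundamental: x₁=2049, y₁=320  (since 4198401 − 41·102400 = 1)
n=2: (2049,320)∘(2049,320) = (2049·2049+41·320·320, 2049·320+320·2049) = (8396801,1311360)
n=3: (8396801,1311360)∘(2049,320) = (2049·8396801+41·320·1311360, 2049·1311360+320·8396801) = (34410088449,5373952960)
n=4: (34410088449,5373952960)∘(2049,320) = (2049·34410088449+41·320·5373952960, 2049·5373952960+320·34410088449) = (141012534067201,22022457918720)
n=5: (141012534067201,22022457918720)∘(2049,320) = (2049·141012534067201+41·320·22022457918720, 2049·22022457918720+320·141012534067201) = (577869330197301249,90248027176961600)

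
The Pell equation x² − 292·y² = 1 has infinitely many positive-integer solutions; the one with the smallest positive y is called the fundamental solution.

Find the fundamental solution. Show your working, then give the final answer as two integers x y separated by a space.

2281249 133500

√292 = [17; 11,2,1,3,8,3,1,2,11,34, …], period ℓ=10 (even) → k=9
k=0  a_k=17  p_k/q_k = 17/1
k=1  a_k=11  p_k/q_k = 188/11
k=2  a_k=2  p_k/q_k = 393/23
…
k=4  a_k=3  p_k/q_k = 2136/125
k=5  a_k=8  p_k/q_k = 17669/1034
k=6  a_k=3  p_k/q_k = 55143/3227
k=7  a_k=1  p_k/q_k = 72812/4261
k=8  a_k=2  p_k/q_k = 200767/11749
k=9  a_k=11  p_k/q_k = 2281249/133500
fundamental: x₁=2281249, y₁=133500  (since 5204097000001 − 292·17822250000 = 1)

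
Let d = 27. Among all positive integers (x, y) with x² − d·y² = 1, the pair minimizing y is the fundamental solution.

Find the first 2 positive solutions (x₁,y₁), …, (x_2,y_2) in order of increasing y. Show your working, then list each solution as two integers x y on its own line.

√27 = [5; 5,10, …], period ℓ=2 (even) → k=1
k=0  a_k=5  p_k/q_k = 5/1
k=1  a_k=5  p_k/q_k = 26/5
→ (26, 5).  Check: 26²=676, 27·5²=675, difference 1.
(x_2, y_2) = (26·26 + 27·5·5, 26·5 + 5·26) = (1351, 260)

26 5
1351 260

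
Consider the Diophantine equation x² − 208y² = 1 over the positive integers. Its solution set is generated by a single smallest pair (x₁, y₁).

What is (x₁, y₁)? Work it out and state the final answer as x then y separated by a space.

649 45

[14; 2,2,1,2,2,28] for √208; ℓ=6 ⇒ convergent index 5
a_0=14:  p_0=14·1+0=14,  q_0=14·0+1=1
…
a_3=1:  p_3=1·72+29=101,  q_3=1·5+2=7
a_4=2:  p_4=2·101+72=274,  q_4=2·7+5=19
a_5=2:  p_5=2·274+101=649,  q_5=2·19+7=45
→ (649, 45).  Check: 649²=421201, 208·45²=421200, difference 1.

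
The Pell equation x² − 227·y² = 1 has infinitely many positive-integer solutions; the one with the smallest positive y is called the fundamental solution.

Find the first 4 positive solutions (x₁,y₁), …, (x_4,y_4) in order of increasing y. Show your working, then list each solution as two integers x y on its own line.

226 15
102151 6780
46172026 3064545
20869653601 1385167560

√227 → a₀=15, period (15,30); ℓ=2 even so k=1
i=0: a=15 ⇒ p=15, q=1
i=1: a=15 ⇒ p=226, q=15
(x₁, y₁) = (226, 15);  226² − 227·15² = 1 ✓
k=2:  x_2 = 226·226+227·15·15 = 102151,  y_2 = 226·15+15·226 = 6780
k=3:  x_3 = 226·102151+227·15·6780 = 46172026,  y_3 = 226·6780+15·102151 = 3064545
k=4:  x_4 = 226·46172026+227·15·3064545 = 20869653601,  y_4 = 226·3064545+15·46172026 = 1385167560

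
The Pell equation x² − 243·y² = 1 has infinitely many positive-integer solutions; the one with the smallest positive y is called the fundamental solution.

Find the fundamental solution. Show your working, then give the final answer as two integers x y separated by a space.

√243 = [15; 1,1,2,3,15,3,2,1,1,30, …], period ℓ=10 (even) → k=9
k=0  a_k=15  p_k/q_k = 15/1
k=1  a_k=1  p_k/q_k = 16/1
k=2  a_k=1  p_k/q_k = 31/2
k=3  a_k=2  p_k/q_k = 78/5
k=4  a_k=3  p_k/q_k = 265/17
…
k=7  a_k=2  p_k/q_k = 28901/1854
k=8  a_k=1  p_k/q_k = 41325/2651
k=9  a_k=1  p_k/q_k = 70226/4505
→ (70226, 4505).  Check: 70226²=4931691076, 243·4505²=4931691075, difference 1.

70226 4505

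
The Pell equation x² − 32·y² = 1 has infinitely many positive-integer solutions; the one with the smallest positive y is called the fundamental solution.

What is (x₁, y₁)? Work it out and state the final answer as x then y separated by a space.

√32 → a₀=5, period (1,1,1,10); ℓ=4 even so k=3
a_0=5:  p_0=5·1+0=5,  q_0=5·0+1=1
a_1=1:  p_1=1·5+1=6,  q_1=1·1+0=1
a_2=1:  p_2=1·6+5=11,  q_2=1·1+1=2
a_3=1:  p_3=1·11+6=17,  q_3=1·2+1=3
fundamental: x₁=17, y₁=3  (since 289 − 32·9 = 1)

17 3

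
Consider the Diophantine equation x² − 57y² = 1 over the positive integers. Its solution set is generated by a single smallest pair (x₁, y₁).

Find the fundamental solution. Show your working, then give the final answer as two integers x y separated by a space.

√57 = [7; 1,1,4,1,1,14, …], period ℓ=6 (even) → k=5
i=0: a=7 ⇒ p=7, q=1
…
i=3: a=4 ⇒ p=68, q=9
i=4: a=1 ⇒ p=83, q=11
i=5: a=1 ⇒ p=151, q=20
→ (151, 20).  Check: 151²=22801, 57·20²=22800, difference 1.

151 20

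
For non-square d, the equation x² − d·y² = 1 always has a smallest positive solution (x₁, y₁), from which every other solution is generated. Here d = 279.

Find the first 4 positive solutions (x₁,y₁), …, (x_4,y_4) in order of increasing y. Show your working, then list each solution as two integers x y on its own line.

1520 91
4620799 276640
14047227440 840985509
42703566796801 2556595670720

√279 → a₀=16, period (1,2,2,1,2,2,1,32); ℓ=8 even so k=7
i=0: a=16 ⇒ p=16, q=1
…
i=2: a=2 ⇒ p=50, q=3
i=3: a=2 ⇒ p=117, q=7
…
i=6: a=2 ⇒ p=1069, q=64
i=7: a=1 ⇒ p=1520, q=91
→ (1520, 91).  Check: 1520²=2310400, 279·91²=2310399, difference 1.
(1520+91√279)^2 = 4620799 + 276640√279
(1520+91√279)^3 = 14047227440 + 840985509√279
(1520+91√279)^4 = 42703566796801 + 2556595670720√279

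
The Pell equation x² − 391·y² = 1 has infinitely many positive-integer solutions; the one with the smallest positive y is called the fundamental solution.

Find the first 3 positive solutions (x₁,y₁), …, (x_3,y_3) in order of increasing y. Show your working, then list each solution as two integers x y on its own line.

[19; 1,3,2,2,1,…,3,1,38] for √391; ℓ=16 ⇒ convergent index 15
step 0: (19, 1)  from 19·(1,0) + (0,1)
step 1: (20, 1)  from 1·(19,1) + (1,0)
step 2: (79, 4)  from 3·(20,1) + (19,1)
step 3: (178, 9)  from 2·(79,4) + (20,1)
…
step 8: (52519, 2656)  from 19·(2709,137) + (1048,53)
step 9: (107747, 5449)  from 2·(52519,2656) + (2709,137)
…
step 11: (268013, 13554)  from 1·(160266,8105) + (107747,5449)
step 12: (696292, 35213)  from 2·(268013,13554) + (160266,8105)
…
step 14: (5678083, 287153)  from 3·(1660597,83980) + (696292,35213)
step 15: (7338680, 371133)  from 1·(5678083,287153) + (1660597,83980)
→ (7338680, 371133).  Check: 7338680²=53856224142400, 391·371133²=53856224142399, difference 1.
(x_2, y_2) = (7338680·7338680 + 391·371133·371133, 7338680·371133 + 371133·7338680) = (107712448284799, 5447252648880)
(x_3, y_3) = (7338680·107712448284799 + 391·371133·5447252648880, 7338680·5447252648880 + 371133·107712448284799) = (1580934379957370111960, 79951288138564985667)

7338680 371133
107712448284799 5447252648880
1580934379957370111960 79951288138564985667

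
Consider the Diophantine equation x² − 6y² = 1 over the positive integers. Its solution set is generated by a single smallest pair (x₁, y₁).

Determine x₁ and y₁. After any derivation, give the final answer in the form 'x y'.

5 2

√6 = [2; 2,4, …], period ℓ=2 (even) → k=1
k=0  a_k=2  p_k/q_k = 2/1
k=1  a_k=2  p_k/q_k = 5/2
→ (5, 2).  Check: 5²=25, 6·2²=24, difference 1.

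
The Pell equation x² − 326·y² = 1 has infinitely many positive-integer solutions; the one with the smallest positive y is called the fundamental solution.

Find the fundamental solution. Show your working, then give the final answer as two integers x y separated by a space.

325 18

√326 = [18; 18,36, …], period ℓ=2 (even) → k=1
i=0: a=18 ⇒ p=18, q=1
i=1: a=18 ⇒ p=325, q=18
→ (325, 18).  Check: 325²=105625, 326·18²=105624, difference 1.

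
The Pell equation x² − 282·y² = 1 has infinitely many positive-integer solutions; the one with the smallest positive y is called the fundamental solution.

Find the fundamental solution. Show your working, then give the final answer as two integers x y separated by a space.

√282 = [16; 1,3,1,4,1,3,1,32, …], period ℓ=8 (even) → k=7
k=0  a_k=16  p_k/q_k = 16/1
k=1  a_k=1  p_k/q_k = 17/1
k=2  a_k=3  p_k/q_k = 67/4
k=3  a_k=1  p_k/q_k = 84/5
…
k=6  a_k=3  p_k/q_k = 1864/111
k=7  a_k=1  p_k/q_k = 2351/140
→ (2351, 140).  Check: 2351²=5527201, 282·140²=5527200, difference 1.

2351 140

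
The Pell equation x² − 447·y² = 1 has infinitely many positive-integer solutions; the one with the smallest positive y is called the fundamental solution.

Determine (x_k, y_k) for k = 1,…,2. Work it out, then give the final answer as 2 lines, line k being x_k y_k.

d=447: √d = [21; 7,42] (ℓ=2, even), read p_1/q_1
step 0: (21, 1)  from 21·(1,0) + (0,1)
step 1: (148, 7)  from 7·(21,1) + (1,0)
→ (148, 7).  Check: 148²=21904, 447·7²=21903, difference 1.
n=2: (148,7)∘(148,7) = (148·148+447·7·7, 148·7+7·148) = (43807,2072)

148 7
43807 2072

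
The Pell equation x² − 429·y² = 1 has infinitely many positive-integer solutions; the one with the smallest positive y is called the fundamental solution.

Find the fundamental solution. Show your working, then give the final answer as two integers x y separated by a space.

1524095 73584

[20; 1,2,2,9,1,12,1,9,2,2,1,40] for √429; ℓ=12 ⇒ convergent index 11
i=0: a=20 ⇒ p=20, q=1
…
i=2: a=2 ⇒ p=62, q=3
…
i=4: a=9 ⇒ p=1367, q=66
i=5: a=1 ⇒ p=1512, q=73
…
i=7: a=1 ⇒ p=21023, q=1015
i=8: a=9 ⇒ p=208718, q=10077
…
i=10: a=2 ⇒ p=1085636, q=52415
i=11: a=1 ⇒ p=1524095, q=73584
(x₁, y₁) = (1524095, 73584);  1524095² − 429·73584² = 1 ✓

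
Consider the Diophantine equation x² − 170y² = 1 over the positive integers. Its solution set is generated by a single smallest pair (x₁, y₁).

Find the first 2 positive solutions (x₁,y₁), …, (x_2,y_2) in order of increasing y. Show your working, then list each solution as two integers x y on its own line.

√170 = [13; 26, …], period ℓ=1 (odd) → k=1
a_0=13:  p_0=13·1+0=13,  q_0=13·0+1=1
a_1=26:  p_1=26·13+1=339,  q_1=26·1+0=26
fundamental: x₁=339, y₁=26  (since 114921 − 170·676 = 1)
(x_2, y_2) = (339·339 + 170·26·26, 339·26 + 26·339) = (229841, 17628)

339 26
229841 17628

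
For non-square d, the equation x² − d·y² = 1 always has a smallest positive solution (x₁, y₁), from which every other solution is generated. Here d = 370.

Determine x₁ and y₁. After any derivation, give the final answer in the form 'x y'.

√370 → a₀=19, period (4,4,38); ℓ=3 odd so k=5
step 0: (19, 1)  from 19·(1,0) + (0,1)
…
step 4: (50339, 2617)  from 4·(12503,650) + (327,17)
step 5: (213859, 11118)  from 4·(50339,2617) + (12503,650)
(x₁, y₁) = (213859, 11118);  213859² − 370·11118² = 1 ✓

213859 11118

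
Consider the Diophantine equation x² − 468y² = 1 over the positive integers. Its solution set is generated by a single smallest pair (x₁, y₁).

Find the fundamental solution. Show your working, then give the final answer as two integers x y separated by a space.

√468 → a₀=21, period (1,1,1,2,1,1,1,42); ℓ=8 even so k=7
k=0  a_k=21  p_k/q_k = 21/1
k=1  a_k=1  p_k/q_k = 22/1
…
k=6  a_k=1  p_k/q_k = 411/19
k=7  a_k=1  p_k/q_k = 649/30
fundamental: x₁=649, y₁=30  (since 421201 − 468·900 = 1)

649 30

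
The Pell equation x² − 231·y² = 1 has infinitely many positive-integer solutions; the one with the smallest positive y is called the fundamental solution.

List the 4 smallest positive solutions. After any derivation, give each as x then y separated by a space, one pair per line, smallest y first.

[15; 5,30] for √231; ℓ=2 ⇒ convergent index 1
a_0=15:  p_0=15·1+0=15,  q_0=15·0+1=1
a_1=5:  p_1=5·15+1=76,  q_1=5·1+0=5
fundamental: x₁=76, y₁=5  (since 5776 − 231·25 = 1)
k=2:  x_2 = 76·76+231·5·5 = 11551,  y_2 = 76·5+5·76 = 760
k=3:  x_3 = 76·11551+231·5·760 = 1755676,  y_3 = 76·760+5·11551 = 115515
k=4:  x_4 = 76·1755676+231·5·115515 = 266851201,  y_4 = 76·115515+5·1755676 = 17557520

76 5
11551 760
1755676 115515
266851201 17557520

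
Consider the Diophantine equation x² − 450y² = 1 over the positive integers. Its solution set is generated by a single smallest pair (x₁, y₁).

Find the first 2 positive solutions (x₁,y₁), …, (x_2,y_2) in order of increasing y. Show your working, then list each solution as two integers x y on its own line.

√450 → a₀=21, period (4,1,2,4,2,1,4,42); ℓ=8 even so k=7
a_0=21:  p_0=21·1+0=21,  q_0=21·0+1=1
a_1=4:  p_1=4·21+1=85,  q_1=4·1+0=4
a_2=1:  p_2=1·85+21=106,  q_2=1·4+1=5
…
a_4=4:  p_4=4·297+106=1294,  q_4=4·14+5=61
…
a_6=1:  p_6=1·2885+1294=4179,  q_6=1·136+61=197
a_7=4:  p_7=4·4179+2885=19601,  q_7=4·197+136=924
fundamental: x₁=19601, y₁=924  (since 384199201 − 450·853776 = 1)
k=2:  x_2 = 19601·19601+450·924·924 = 768398401,  y_2 = 19601·924+924·19601 = 36222648

19601 924
768398401 36222648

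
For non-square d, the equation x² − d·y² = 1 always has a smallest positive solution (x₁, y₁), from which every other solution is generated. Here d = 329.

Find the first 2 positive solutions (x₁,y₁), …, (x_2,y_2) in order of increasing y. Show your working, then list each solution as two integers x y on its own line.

2376415 131016
11294696504449 622696775280

[18; 7,4,2,1,1,4,1,1,2,4,7,36] for √329; ℓ=12 ⇒ convergent index 11
i=0: a=18 ⇒ p=18, q=1
…
i=5: a=1 ⇒ p=2884, q=159
…
i=7: a=1 ⇒ p=16125, q=889
…
i=9: a=2 ⇒ p=74857, q=4127
i=10: a=4 ⇒ p=328794, q=18127
i=11: a=7 ⇒ p=2376415, q=131016
(x₁, y₁) = (2376415, 131016);  2376415² − 329·131016² = 1 ✓
(x_2, y_2) = (2376415·2376415 + 329·131016·131016, 2376415·131016 + 131016·2376415) = (11294696504449, 622696775280)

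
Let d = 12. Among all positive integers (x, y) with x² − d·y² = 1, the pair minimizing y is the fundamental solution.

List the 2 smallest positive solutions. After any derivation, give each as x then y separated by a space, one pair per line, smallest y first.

[3; 2,6] for √12; ℓ=2 ⇒ convergent index 1
a_0=3:  p_0=3·1+0=3,  q_0=3·0+1=1
a_1=2:  p_1=2·3+1=7,  q_1=2·1+0=2
→ (7, 2).  Check: 7²=49, 12·2²=48, difference 1.
n=2: (7,2)∘(7,2) = (7·7+12·2·2, 7·2+2·7) = (97,28)

7 2
97 28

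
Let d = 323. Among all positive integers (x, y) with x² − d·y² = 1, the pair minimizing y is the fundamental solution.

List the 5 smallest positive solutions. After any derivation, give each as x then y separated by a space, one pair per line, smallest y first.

18 1
647 36
23274 1295
837217 46584
30116538 1675729

√323 = [17; 1,34, …], period ℓ=2 (even) → k=1
i=0: a=17 ⇒ p=17, q=1
i=1: a=1 ⇒ p=18, q=1
(x₁, y₁) = (18, 1);  18² − 323·1² = 1 ✓
n=2: (18,1)∘(18,1) = (18·18+323·1·1, 18·1+1·18) = (647,36)
n=3: (647,36)∘(18,1) = (18·647+323·1·36, 18·36+1·647) = (23274,1295)
n=4: (23274,1295)∘(18,1) = (18·23274+323·1·1295, 18·1295+1·23274) = (837217,46584)
n=5: (837217,46584)∘(18,1) = (18·837217+323·1·46584, 18·46584+1·837217) = (30116538,1675729)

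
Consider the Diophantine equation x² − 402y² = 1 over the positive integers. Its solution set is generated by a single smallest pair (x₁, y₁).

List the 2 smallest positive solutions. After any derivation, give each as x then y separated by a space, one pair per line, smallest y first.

401 20
321601 16040

√402 = [20; 20,40, …], period ℓ=2 (even) → k=1
k=0  a_k=20  p_k/q_k = 20/1
k=1  a_k=20  p_k/q_k = 401/20
(x₁, y₁) = (401, 20);  401² − 402·20² = 1 ✓
(401+20√402)^2 = 321601 + 16040√402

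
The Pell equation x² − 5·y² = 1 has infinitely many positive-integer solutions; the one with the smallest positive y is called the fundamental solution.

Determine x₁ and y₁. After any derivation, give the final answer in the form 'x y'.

9 4

√5 = [2; 4, …], period ℓ=1 (odd) → k=1
i=0: a=2 ⇒ p=2, q=1
i=1: a=4 ⇒ p=9, q=4
fundamental: x₁=9, y₁=4  (since 81 − 5·16 = 1)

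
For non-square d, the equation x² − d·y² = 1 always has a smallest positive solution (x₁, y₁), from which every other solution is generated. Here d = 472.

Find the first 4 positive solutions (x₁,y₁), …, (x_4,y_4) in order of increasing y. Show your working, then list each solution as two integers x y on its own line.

d=472: √d = [21; 1,2,1,1,1,…,2,1,42] (ℓ=14, even), read p_13/q_13
step 0: (21, 1)  from 21·(1,0) + (0,1)
step 1: (22, 1)  from 1·(21,1) + (1,0)
…
step 4: (152, 7)  from 1·(87,4) + (65,3)
step 5: (239, 11)  from 1·(152,7) + (87,4)
step 6: (1108, 51)  from 4·(239,11) + (152,7)
step 7: (5779, 266)  from 5·(1108,51) + (239,11)
step 8: (24224, 1115)  from 4·(5779,266) + (1108,51)
…
step 10: (54227, 2496)  from 1·(30003,1381) + (24224,1115)
…
step 12: (222687, 10250)  from 2·(84230,3877) + (54227,2496)
step 13: (306917, 14127)  from 1·(222687,10250) + (84230,3877)
→ (306917, 14127).  Check: 306917²=94198044889, 472·14127²=94198044888, difference 1.
(x_2, y_2) = (306917·306917 + 472·14127·14127, 306917·14127 + 14127·306917) = (188396089777, 8671632918)
(x_3, y_3) = (306917·188396089777 + 472·14127·8671632918, 306917·8671632918 + 14127·188396089777) = (115643925371868101, 5322943120573485)
(x_4, y_4) = (306917·115643925371868101 + 472·14127·5322943120573485, 306917·5322943120573485 + 14127·115643925371868101) = (70986173286526887819457, 3267403467465432958572)

306917 14127
188396089777 8671632918
115643925371868101 5322943120573485
70986173286526887819457 3267403467465432958572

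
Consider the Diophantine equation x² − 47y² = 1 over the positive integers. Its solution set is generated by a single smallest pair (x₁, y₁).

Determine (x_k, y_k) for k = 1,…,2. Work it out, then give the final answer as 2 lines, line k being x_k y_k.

[6; 1,5,1,12] for √47; ℓ=4 ⇒ convergent index 3
a_0=6:  p_0=6·1+0=6,  q_0=6·0+1=1
a_1=1:  p_1=1·6+1=7,  q_1=1·1+0=1
a_2=5:  p_2=5·7+6=41,  q_2=5·1+1=6
a_3=1:  p_3=1·41+7=48,  q_3=1·6+1=7
→ (48, 7).  Check: 48²=2304, 47·7²=2303, difference 1.
(x_2, y_2) = (48·48 + 47·7·7, 48·7 + 7·48) = (4607, 672)

48 7
4607 672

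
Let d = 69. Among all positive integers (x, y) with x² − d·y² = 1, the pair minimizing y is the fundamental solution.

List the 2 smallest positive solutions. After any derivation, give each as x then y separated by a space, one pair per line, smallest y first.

d=69: √d = [8; 3,3,1,4,1,3,3,16] (ℓ=8, even), read p_7/q_7
step 0: (8, 1)  from 8·(1,0) + (0,1)
…
step 6: (2384, 287)  from 3·(623,75) + (515,62)
step 7: (7775, 936)  from 3·(2384,287) + (623,75)
fundamental: x₁=7775, y₁=936  (since 60450625 − 69·876096 = 1)
(x_2, y_2) = (7775·7775 + 69·936·936, 7775·936 + 936·7775) = (120901249, 14554800)

7775 936
120901249 14554800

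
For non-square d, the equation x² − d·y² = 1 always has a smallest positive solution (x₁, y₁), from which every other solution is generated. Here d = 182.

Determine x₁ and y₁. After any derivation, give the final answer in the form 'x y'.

27 2

d=182: √d = [13; 2,26] (ℓ=2, even), read p_1/q_1
a_0=13:  p_0=13·1+0=13,  q_0=13·0+1=1
a_1=2:  p_1=2·13+1=27,  q_1=2·1+0=2
(x₁, y₁) = (27, 2);  27² − 182·2² = 1 ✓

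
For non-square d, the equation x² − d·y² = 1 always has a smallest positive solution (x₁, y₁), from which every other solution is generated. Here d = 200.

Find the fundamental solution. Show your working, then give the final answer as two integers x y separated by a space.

99 7

√200 → a₀=14, period (7,28); ℓ=2 even so k=1
step 0: (14, 1)  from 14·(1,0) + (0,1)
step 1: (99, 7)  from 7·(14,1) + (1,0)
→ (99, 7).  Check: 99²=9801, 200·7²=9800, difference 1.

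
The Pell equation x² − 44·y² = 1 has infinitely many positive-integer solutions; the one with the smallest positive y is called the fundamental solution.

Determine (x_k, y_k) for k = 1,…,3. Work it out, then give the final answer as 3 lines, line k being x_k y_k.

√44 → a₀=6, period (1,1,1,2,1,1,1,12); ℓ=8 even so k=7
a_0=6:  p_0=6·1+0=6,  q_0=6·0+1=1
a_1=1:  p_1=1·6+1=7,  q_1=1·1+0=1
a_2=1:  p_2=1·7+6=13,  q_2=1·1+1=2
…
a_6=1:  p_6=1·73+53=126,  q_6=1·11+8=19
a_7=1:  p_7=1·126+73=199,  q_7=1·19+11=30
(x₁, y₁) = (199, 30);  199² − 44·30² = 1 ✓
k=2:  x_2 = 199·199+44·30·30 = 79201,  y_2 = 199·30+30·199 = 11940
k=3:  x_3 = 199·79201+44·30·11940 = 31521799,  y_3 = 199·11940+30·79201 = 4752090

199 30
79201 11940
31521799 4752090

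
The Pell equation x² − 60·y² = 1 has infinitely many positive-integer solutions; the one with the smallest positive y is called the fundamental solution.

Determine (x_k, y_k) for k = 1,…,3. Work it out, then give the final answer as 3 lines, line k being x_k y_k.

31 4
1921 248
119071 15372

[7; 1,2,1,14] for √60; ℓ=4 ⇒ convergent index 3
step 0: (7, 1)  from 7·(1,0) + (0,1)
…
step 2: (23, 3)  from 2·(8,1) + (7,1)
step 3: (31, 4)  from 1·(23,3) + (8,1)
fundamental: x₁=31, y₁=4  (since 961 − 60·16 = 1)
k=2:  x_2 = 31·31+60·4·4 = 1921,  y_2 = 31·4+4·31 = 248
k=3:  x_3 = 31·1921+60·4·248 = 119071,  y_3 = 31·248+4·1921 = 15372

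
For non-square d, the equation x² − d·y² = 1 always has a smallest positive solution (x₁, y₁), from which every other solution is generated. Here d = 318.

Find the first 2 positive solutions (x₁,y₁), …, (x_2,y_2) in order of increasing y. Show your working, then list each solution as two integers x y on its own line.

107 6
22897 1284

√318 → a₀=17, period (1,4,1,34); ℓ=4 even so k=3
i=0: a=17 ⇒ p=17, q=1
i=1: a=1 ⇒ p=18, q=1
i=2: a=4 ⇒ p=89, q=5
i=3: a=1 ⇒ p=107, q=6
(x₁, y₁) = (107, 6);  107² − 318·6² = 1 ✓
n=2: (107,6)∘(107,6) = (107·107+318·6·6, 107·6+6·107) = (22897,1284)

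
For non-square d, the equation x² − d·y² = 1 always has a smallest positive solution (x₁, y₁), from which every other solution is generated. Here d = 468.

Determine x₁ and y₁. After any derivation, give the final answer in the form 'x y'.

649 30

d=468: √d = [21; 1,1,1,2,1,1,1,42] (ℓ=8, even), read p_7/q_7
step 0: (21, 1)  from 21·(1,0) + (0,1)
step 1: (22, 1)  from 1·(21,1) + (1,0)
…
step 4: (173, 8)  from 2·(65,3) + (43,2)
step 5: (238, 11)  from 1·(173,8) + (65,3)
step 6: (411, 19)  from 1·(238,11) + (173,8)
step 7: (649, 30)  from 1·(411,19) + (238,11)
(x₁, y₁) = (649, 30);  649² − 468·30² = 1 ✓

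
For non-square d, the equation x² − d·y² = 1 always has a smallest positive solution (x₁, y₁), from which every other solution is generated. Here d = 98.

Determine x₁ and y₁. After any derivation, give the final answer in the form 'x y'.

[9; 1,8,1,18] for √98; ℓ=4 ⇒ convergent index 3
k=0  a_k=9  p_k/q_k = 9/1
k=1  a_k=1  p_k/q_k = 10/1
k=2  a_k=8  p_k/q_k = 89/9
k=3  a_k=1  p_k/q_k = 99/10
(x₁, y₁) = (99, 10);  99² − 98·10² = 1 ✓

99 10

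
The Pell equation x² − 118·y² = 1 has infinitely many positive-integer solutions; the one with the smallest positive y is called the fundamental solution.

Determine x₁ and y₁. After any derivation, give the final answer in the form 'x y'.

d=118: √d = [10; 1,6,3,2,10,2,3,6,1,20] (ℓ=10, even), read p_9/q_9
step 0: (10, 1)  from 10·(1,0) + (0,1)
step 1: (11, 1)  from 1·(10,1) + (1,0)
step 2: (76, 7)  from 6·(11,1) + (10,1)
step 3: (239, 22)  from 3·(76,7) + (11,1)
step 4: (554, 51)  from 2·(239,22) + (76,7)
step 5: (5779, 532)  from 10·(554,51) + (239,22)
step 6: (12112, 1115)  from 2·(5779,532) + (554,51)
step 7: (42115, 3877)  from 3·(12112,1115) + (5779,532)
step 8: (264802, 24377)  from 6·(42115,3877) + (12112,1115)
step 9: (306917, 28254)  from 1·(264802,24377) + (42115,3877)
fundamental: x₁=306917, y₁=28254  (since 94198044889 − 118·798288516 = 1)

306917 28254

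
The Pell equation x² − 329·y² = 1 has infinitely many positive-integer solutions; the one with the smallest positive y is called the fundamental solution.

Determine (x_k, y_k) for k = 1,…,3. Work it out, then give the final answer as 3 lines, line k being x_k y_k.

[18; 7,4,2,1,1,4,1,1,2,4,7,36] for √329; ℓ=12 ⇒ convergent index 11
k=0  a_k=18  p_k/q_k = 18/1
k=1  a_k=7  p_k/q_k = 127/7
…
k=4  a_k=1  p_k/q_k = 1705/94
k=5  a_k=1  p_k/q_k = 2884/159
…
k=7  a_k=1  p_k/q_k = 16125/889
k=8  a_k=1  p_k/q_k = 29366/1619
k=9  a_k=2  p_k/q_k = 74857/4127
k=10  a_k=4  p_k/q_k = 328794/18127
k=11  a_k=7  p_k/q_k = 2376415/131016
→ (2376415, 131016).  Check: 2376415²=5647348252225, 329·131016²=5647348252224, difference 1.
k=2:  x_2 = 2376415·2376415+329·131016·131016 = 11294696504449,  y_2 = 2376415·131016+131016·2376415 = 622696775280
k=3:  x_3 = 2376415·11294696504449+329·131016·622696775280 = 53681772387237964255,  y_3 = 2376415·622696775280+131016·11294696504449 = 2959571914453911384

2376415 131016
11294696504449 622696775280
53681772387237964255 2959571914453911384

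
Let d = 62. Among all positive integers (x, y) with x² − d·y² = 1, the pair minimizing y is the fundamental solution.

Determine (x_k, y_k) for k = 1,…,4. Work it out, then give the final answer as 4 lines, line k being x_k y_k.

63 8
7937 1008
999999 127000
125991937 16000992

[7; 1,6,1,14] for √62; ℓ=4 ⇒ convergent index 3
a_0=7:  p_0=7·1+0=7,  q_0=7·0+1=1
a_1=1:  p_1=1·7+1=8,  q_1=1·1+0=1
a_2=6:  p_2=6·8+7=55,  q_2=6·1+1=7
a_3=1:  p_3=1·55+8=63,  q_3=1·7+1=8
fundamental: x₁=63, y₁=8  (since 3969 − 62·64 = 1)
(x_2, y_2) = (63·63 + 62·8·8, 63·8 + 8·63) = (7937, 1008)
(x_3, y_3) = (63·7937 + 62·8·1008, 63·1008 + 8·7937) = (999999, 127000)
(x_4, y_4) = (63·999999 + 62·8·127000, 63·127000 + 8·999999) = (125991937, 16000992)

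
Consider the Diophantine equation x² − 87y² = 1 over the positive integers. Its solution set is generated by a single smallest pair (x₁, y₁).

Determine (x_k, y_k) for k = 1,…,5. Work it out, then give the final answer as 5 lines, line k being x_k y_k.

√87 → a₀=9, period (3,18); ℓ=2 even so k=1
k=0  a_k=9  p_k/q_k = 9/1
k=1  a_k=3  p_k/q_k = 28/3
fundamental: x₁=28, y₁=3  (since 784 − 87·9 = 1)
n=2: (28,3)∘(28,3) = (28·28+87·3·3, 28·3+3·28) = (1567,168)
n=3: (1567,168)∘(28,3) = (28·1567+87·3·168, 28·168+3·1567) = (87724,9405)
n=4: (87724,9405)∘(28,3) = (28·87724+87·3·9405, 28·9405+3·87724) = (4910977,526512)
n=5: (4910977,526512)∘(28,3) = (28·4910977+87·3·526512, 28·526512+3·4910977) = (274926988,29475267)

28 3
1567 168
87724 9405
4910977 526512
274926988 29475267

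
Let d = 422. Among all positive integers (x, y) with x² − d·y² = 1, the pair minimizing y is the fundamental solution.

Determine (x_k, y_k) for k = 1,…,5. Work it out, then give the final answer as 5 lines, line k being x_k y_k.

√422 → a₀=20, period (1,1,5,2,1,…,1,1,40); ℓ=14 even so k=13
step 0: (20, 1)  from 20·(1,0) + (0,1)
step 1: (21, 1)  from 1·(20,1) + (1,0)
step 2: (41, 2)  from 1·(21,1) + (20,1)
step 3: (226, 11)  from 5·(41,2) + (21,1)
step 4: (493, 24)  from 2·(226,11) + (41,2)
step 5: (719, 35)  from 1·(493,24) + (226,11)
step 6: (2650, 129)  from 3·(719,35) + (493,24)
step 7: (53719, 2615)  from 20·(2650,129) + (719,35)
step 8: (163807, 7974)  from 3·(53719,2615) + (2650,129)
step 9: (217526, 10589)  from 1·(163807,7974) + (53719,2615)
step 10: (598859, 29152)  from 2·(217526,10589) + (163807,7974)
step 11: (3211821, 156349)  from 5·(598859,29152) + (217526,10589)
step 12: (3810680, 185501)  from 1·(3211821,156349) + (598859,29152)
step 13: (7022501, 341850)  from 1·(3810680,185501) + (3211821,156349)
→ (7022501, 341850).  Check: 7022501²=49315520295001, 422·341850²=49315520295000, difference 1.
(7022501+341850√422)^2 = 98631040590001 + 4801283933700√422
(7022501+341850√422)^3 = 1385273162348638202501 + 67434042451384025550√422
(7022501+341850√422)^4 = 19456164335732849620362360001 + 947111261097768740333867400√422
(7022501+341850√422)^5 = 273261867007695159110526238300562501 + 13302179556340616719484196916709250√422

7022501 341850
98631040590001 4801283933700
1385273162348638202501 67434042451384025550
19456164335732849620362360001 947111261097768740333867400
273261867007695159110526238300562501 13302179556340616719484196916709250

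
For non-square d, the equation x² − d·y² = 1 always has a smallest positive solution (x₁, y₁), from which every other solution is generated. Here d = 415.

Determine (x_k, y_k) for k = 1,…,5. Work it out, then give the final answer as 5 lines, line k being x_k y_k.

[20; 2,1,2,4,6,…,1,2,40] for √415; ℓ=16 ⇒ convergent index 15
k=0  a_k=20  p_k/q_k = 20/1
…
k=4  a_k=4  p_k/q_k = 713/35
…
k=6  a_k=1  p_k/q_k = 5154/253
…
k=8  a_k=3  p_k/q_k = 33939/1666
…
k=10  a_k=1  p_k/q_k = 77473/3803
…
k=12  a_k=4  p_k/q_k = 2110961/103623
…
k=14  a_k=1  p_k/q_k = 6841255/335824
k=15  a_k=2  p_k/q_k = 18412804/903849
→ (18412804, 903849).  Check: 18412804²=339031351142416, 415·903849²=339031351142415, difference 1.
(x_2, y_2) = (18412804·18412804 + 415·903849·903849, 18412804·903849 + 903849·18412804) = (678062702284831, 33284788965192)
(x_3, y_3) = (18412804·678062702284831 + 415·903849·33284788965192, 18412804·33284788965192 + 903849·678062702284831) = (24970071273761872339444, 1225732590794885332887)
(x_4, y_4) = (18412804·24970071273761872339444 + 415·903849·1225732590794885332887, 18412804·1225732590794885332887 + 903849·24970071273761872339444) = (919538056459614718055705397121, 45138347901436822389057205104)
(x_5, y_5) = (18412804·919538056459614718055705397121 + 415·903849·45138347901436822389057205104, 18412804·45138347901436822389057205104 + 903849·919538056459614718055705397121) = (33862548008263614468078655355989935124, 1662247105585933832332453329850170345)

18412804 903849
678062702284831 33284788965192
24970071273761872339444 1225732590794885332887
919538056459614718055705397121 45138347901436822389057205104
33862548008263614468078655355989935124 1662247105585933832332453329850170345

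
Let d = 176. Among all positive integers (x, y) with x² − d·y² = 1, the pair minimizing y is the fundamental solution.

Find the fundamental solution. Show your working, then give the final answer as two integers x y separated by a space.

199 15

√176 = [13; 3,1,3,26, …], period ℓ=4 (even) → k=3
a_0=13:  p_0=13·1+0=13,  q_0=13·0+1=1
a_1=3:  p_1=3·13+1=40,  q_1=3·1+0=3
a_2=1:  p_2=1·40+13=53,  q_2=1·3+1=4
a_3=3:  p_3=3·53+40=199,  q_3=3·4+3=15
(x₁, y₁) = (199, 15);  199² − 176·15² = 1 ✓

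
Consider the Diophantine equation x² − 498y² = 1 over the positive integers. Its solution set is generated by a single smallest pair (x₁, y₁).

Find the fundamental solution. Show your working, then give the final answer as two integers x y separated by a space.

179777 8056

[22; 3,6,22,6,3,44] for √498; ℓ=6 ⇒ convergent index 5
i=0: a=22 ⇒ p=22, q=1
…
i=2: a=6 ⇒ p=424, q=19
i=3: a=22 ⇒ p=9395, q=421
i=4: a=6 ⇒ p=56794, q=2545
i=5: a=3 ⇒ p=179777, q=8056
(x₁, y₁) = (179777, 8056);  179777² − 498·8056² = 1 ✓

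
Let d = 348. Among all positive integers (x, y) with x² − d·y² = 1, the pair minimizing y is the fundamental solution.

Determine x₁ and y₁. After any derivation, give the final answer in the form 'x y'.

d=348: √d = [18; 1,1,1,8,1,1,1,36] (ℓ=8, even), read p_7/q_7
k=0  a_k=18  p_k/q_k = 18/1
…
k=3  a_k=1  p_k/q_k = 56/3
…
k=5  a_k=1  p_k/q_k = 541/29
k=6  a_k=1  p_k/q_k = 1026/55
k=7  a_k=1  p_k/q_k = 1567/84
→ (1567, 84).  Check: 1567²=2455489, 348·84²=2455488, difference 1.

1567 84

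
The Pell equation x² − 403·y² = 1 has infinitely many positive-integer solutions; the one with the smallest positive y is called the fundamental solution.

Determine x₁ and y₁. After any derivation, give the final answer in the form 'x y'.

[20; 13,2,1,3,1,3,1,2,13,40] for √403; ℓ=10 ⇒ convergent index 9
a_0=20:  p_0=20·1+0=20,  q_0=20·0+1=1
a_1=13:  p_1=13·20+1=261,  q_1=13·1+0=13
a_2=2:  p_2=2·261+20=542,  q_2=2·13+1=27
…
a_4=3:  p_4=3·803+542=2951,  q_4=3·40+27=147
…
a_8=2:  p_8=2·17967+14213=50147,  q_8=2·895+708=2498
a_9=13:  p_9=13·50147+17967=669878,  q_9=13·2498+895=33369
fundamental: x₁=669878, y₁=33369  (since 448736534884 − 403·1113490161 = 1)

669878 33369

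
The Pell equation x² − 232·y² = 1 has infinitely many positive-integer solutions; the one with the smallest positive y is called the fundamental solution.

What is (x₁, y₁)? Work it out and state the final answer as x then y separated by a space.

√232 → a₀=15, period (4,3,7,3,4,30); ℓ=6 even so k=5
i=0: a=15 ⇒ p=15, q=1
…
i=4: a=3 ⇒ p=4539, q=298
i=5: a=4 ⇒ p=19603, q=1287
(x₁, y₁) = (19603, 1287);  19603² − 232·1287² = 1 ✓

19603 1287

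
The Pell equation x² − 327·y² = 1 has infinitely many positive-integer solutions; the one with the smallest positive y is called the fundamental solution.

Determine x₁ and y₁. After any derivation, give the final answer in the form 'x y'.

√327 = [18; 12,36, …], period ℓ=2 (even) → k=1
i=0: a=18 ⇒ p=18, q=1
i=1: a=12 ⇒ p=217, q=12
→ (217, 12).  Check: 217²=47089, 327·12²=47088, difference 1.

217 12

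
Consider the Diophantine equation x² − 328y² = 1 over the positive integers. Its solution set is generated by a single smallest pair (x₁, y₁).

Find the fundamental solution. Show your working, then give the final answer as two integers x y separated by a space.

163 9

√328 → a₀=18, period (9,36); ℓ=2 even so k=1
k=0  a_k=18  p_k/q_k = 18/1
k=1  a_k=9  p_k/q_k = 163/9
(x₁, y₁) = (163, 9);  163² − 328·9² = 1 ✓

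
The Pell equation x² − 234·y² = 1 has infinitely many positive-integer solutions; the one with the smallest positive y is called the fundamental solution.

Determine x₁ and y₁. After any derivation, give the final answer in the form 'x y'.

5201 340

√234 = [15; 3,2,1,2,1,2,3,30, …], period ℓ=8 (even) → k=7
i=0: a=15 ⇒ p=15, q=1
…
i=2: a=2 ⇒ p=107, q=7
…
i=6: a=2 ⇒ p=1545, q=101
i=7: a=3 ⇒ p=5201, q=340
→ (5201, 340).  Check: 5201²=27050401, 234·340²=27050400, difference 1.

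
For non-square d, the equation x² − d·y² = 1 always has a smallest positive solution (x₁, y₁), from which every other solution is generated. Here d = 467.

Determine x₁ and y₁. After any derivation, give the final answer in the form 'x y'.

1625626 75225

√467 = [21; 1,1,1,1,3,…,1,1,42, …], period ℓ=14 (even) → k=13
i=0: a=21 ⇒ p=21, q=1
…
i=10: a=1 ⇒ p=358232, q=16577
…
i=12: a=1 ⇒ p=991929, q=45901
i=13: a=1 ⇒ p=1625626, q=75225
fundamental: x₁=1625626, y₁=75225  (since 2642659891876 − 467·5658800625 = 1)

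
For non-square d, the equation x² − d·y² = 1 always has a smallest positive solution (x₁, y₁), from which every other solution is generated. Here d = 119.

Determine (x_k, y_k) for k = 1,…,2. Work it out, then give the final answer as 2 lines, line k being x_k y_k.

d=119: √d = [10; 1,9,1,20] (ℓ=4, even), read p_3/q_3
step 0: (10, 1)  from 10·(1,0) + (0,1)
step 1: (11, 1)  from 1·(10,1) + (1,0)
step 2: (109, 10)  from 9·(11,1) + (10,1)
step 3: (120, 11)  from 1·(109,10) + (11,1)
(x₁, y₁) = (120, 11);  120² − 119·11² = 1 ✓
n=2: (120,11)∘(120,11) = (120·120+119·11·11, 120·11+11·120) = (28799,2640)

120 11
28799 2640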